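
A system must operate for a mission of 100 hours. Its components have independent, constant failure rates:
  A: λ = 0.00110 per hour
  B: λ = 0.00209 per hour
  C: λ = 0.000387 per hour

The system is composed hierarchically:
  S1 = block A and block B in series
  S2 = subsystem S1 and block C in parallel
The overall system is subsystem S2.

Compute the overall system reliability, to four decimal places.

0.9896

R(A) = exp(−0.00110 × 100) = 0.895834
R(B) = exp(−0.00209 × 100) = 0.811395
R(C) = exp(−0.000387 × 100) = 0.962039
Series (A and B): 0.895834 × 0.811395 = 0.726875
Parallel ([0.726875] and C): 1 − (1 − 0.726875)(1 − 0.962039) = 0.9896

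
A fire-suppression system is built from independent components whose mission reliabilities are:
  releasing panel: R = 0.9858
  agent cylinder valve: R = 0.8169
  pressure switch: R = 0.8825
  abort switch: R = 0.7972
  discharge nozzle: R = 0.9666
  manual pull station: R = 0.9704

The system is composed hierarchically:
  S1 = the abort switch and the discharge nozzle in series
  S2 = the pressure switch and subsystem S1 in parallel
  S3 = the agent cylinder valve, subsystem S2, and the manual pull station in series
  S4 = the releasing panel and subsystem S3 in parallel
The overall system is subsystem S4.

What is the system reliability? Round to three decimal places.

Series (abort switch and discharge nozzle): 0.79720 × 0.96660 = 0.77057
Parallel (pressure switch and [0.77057]): 1 − (1 − 0.88250)(1 − 0.77057) = 0.97304
Series (agent cylinder valve, [0.97304], and manual pull station): 0.81690 × 0.97304 × 0.97040 = 0.77135
Parallel (releasing panel and [0.77135]): 1 − (1 − 0.98580)(1 − 0.77135) = 0.997

0.997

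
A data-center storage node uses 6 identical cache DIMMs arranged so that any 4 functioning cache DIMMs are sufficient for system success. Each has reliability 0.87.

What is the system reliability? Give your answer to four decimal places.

R = Σ_{i=4}^{6} C(6,i) p^i (1−p)^{6−i} with p = 0.87
C(6,4)·0.87^4·0.13^2 = 0.145230
C(6,5)·0.87^5·0.13^1 = 0.388768
C(6,6)·0.87^6·0.13^0 = 0.433626
Sum = 0.9676

0.9676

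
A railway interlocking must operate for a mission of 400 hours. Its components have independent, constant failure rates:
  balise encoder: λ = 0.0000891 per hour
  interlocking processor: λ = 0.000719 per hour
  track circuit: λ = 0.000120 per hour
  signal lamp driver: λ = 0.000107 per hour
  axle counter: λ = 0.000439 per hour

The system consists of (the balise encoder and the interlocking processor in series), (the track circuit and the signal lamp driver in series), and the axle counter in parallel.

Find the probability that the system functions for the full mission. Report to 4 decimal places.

0.9961

R(balise encoder) = exp(−0.0000891 × 400) = 0.964988
R(interlocking processor) = exp(−0.000719 × 400) = 0.750062
R(track circuit) = exp(−0.000120 × 400) = 0.953134
R(signal lamp driver) = exp(−0.000107 × 400) = 0.958103
R(axle counter) = exp(−0.000439 × 400) = 0.838953
Series (balise encoder and interlocking processor): 0.964988 × 0.750062 = 0.723801
Series (track circuit and signal lamp driver): 0.953134 × 0.958103 = 0.913201
Parallel ([0.723801], [0.913201], and axle counter): 1 − (1 − 0.723801)(1 − 0.913201)(1 − 0.838953) = 0.9961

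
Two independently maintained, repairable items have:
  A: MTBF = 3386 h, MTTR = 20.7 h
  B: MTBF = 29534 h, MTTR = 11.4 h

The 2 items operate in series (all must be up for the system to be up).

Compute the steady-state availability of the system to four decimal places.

0.9935

A(A) = MTBF/(MTBF+MTTR) = 3386/(3386+20.7) = 0.993924
A(B) = MTBF/(MTBF+MTTR) = 29534/(29534+11.4) = 0.999614
Series availability: 0.993924 × 0.999614 = 0.9935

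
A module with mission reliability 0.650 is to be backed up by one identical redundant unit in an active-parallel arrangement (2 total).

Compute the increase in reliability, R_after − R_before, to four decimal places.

R_before = 0.650
R_after = 1 − (1 − 0.650)^2 = 0.8775
ΔR = 0.8775 − 0.650 = 0.2275

0.2275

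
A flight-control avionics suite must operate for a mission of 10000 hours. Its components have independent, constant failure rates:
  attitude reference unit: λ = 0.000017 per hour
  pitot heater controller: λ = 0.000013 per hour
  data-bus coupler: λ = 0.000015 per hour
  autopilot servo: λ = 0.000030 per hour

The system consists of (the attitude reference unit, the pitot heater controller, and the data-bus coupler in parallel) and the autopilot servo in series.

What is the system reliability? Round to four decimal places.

R(attitude reference unit) = exp(−0.000017 × 10000) = 0.843665
R(pitot heater controller) = exp(−0.000013 × 10000) = 0.878095
R(data-bus coupler) = exp(−0.000015 × 10000) = 0.860708
R(autopilot servo) = exp(−0.000030 × 10000) = 0.740818
Parallel (attitude reference unit, pitot heater controller, and data-bus coupler): 1 − (1 − 0.843665)(1 − 0.878095)(1 − 0.860708) = 0.997345
Series ([0.997345] and autopilot servo): 0.997345 × 0.740818 = 0.7389

0.7389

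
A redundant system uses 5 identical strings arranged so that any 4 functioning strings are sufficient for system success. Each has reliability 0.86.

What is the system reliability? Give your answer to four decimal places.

R = Σ_{i=4}^{5} C(5,i) p^i (1−p)^{5−i} with p = 0.86
C(5,4)·0.86^4·0.14^1 = 0.382906
C(5,5)·0.86^5·0.14^0 = 0.470427
Sum = 0.8533

0.8533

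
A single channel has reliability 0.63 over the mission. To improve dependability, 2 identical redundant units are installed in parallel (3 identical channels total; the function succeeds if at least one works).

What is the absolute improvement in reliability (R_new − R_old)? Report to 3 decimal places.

R_before = 0.63
R_after = 1 − (1 − 0.63)^3 = 0.949
ΔR = 0.949 − 0.63 = 0.319

0.319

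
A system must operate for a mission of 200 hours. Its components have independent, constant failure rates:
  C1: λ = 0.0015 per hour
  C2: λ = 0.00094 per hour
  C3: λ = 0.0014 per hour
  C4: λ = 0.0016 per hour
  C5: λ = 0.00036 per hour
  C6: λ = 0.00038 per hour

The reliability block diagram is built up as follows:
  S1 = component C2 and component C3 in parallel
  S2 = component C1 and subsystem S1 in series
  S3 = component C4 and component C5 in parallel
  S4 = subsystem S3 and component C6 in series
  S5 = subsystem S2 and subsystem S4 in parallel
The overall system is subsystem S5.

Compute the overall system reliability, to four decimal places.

R(C1) = exp(−0.0015 × 200) = 0.740818
R(C2) = exp(−0.00094 × 200) = 0.828615
R(C3) = exp(−0.0014 × 200) = 0.755784
R(C4) = exp(−0.0016 × 200) = 0.726149
R(C5) = exp(−0.00036 × 200) = 0.930531
R(C6) = exp(−0.00038 × 200) = 0.926816
Parallel (C2 and C3): 1 − (1 − 0.828615)(1 − 0.755784) = 0.958145
Series (C1 and [0.958145]): 0.740818 × 0.958145 = 0.709811
Parallel (C4 and C5): 1 − (1 − 0.726149)(1 − 0.930531) = 0.980976
Series ([0.980976] and C6): 0.980976 × 0.926816 = 0.909184
Parallel ([0.709811] and [0.909184]): 1 − (1 − 0.709811)(1 − 0.909184) = 0.9736

0.9736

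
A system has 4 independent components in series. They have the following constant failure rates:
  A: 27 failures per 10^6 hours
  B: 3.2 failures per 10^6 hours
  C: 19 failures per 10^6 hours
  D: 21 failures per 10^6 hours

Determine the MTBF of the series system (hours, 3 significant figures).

Series of exponential components: λ_sys = Σ λ_i
λ_sys = 0.000027 + 0.0000032 + 0.000019 + 0.000021 = 7.0200e-05 /h
MTBF = 1 / λ_sys = 14200 h

14200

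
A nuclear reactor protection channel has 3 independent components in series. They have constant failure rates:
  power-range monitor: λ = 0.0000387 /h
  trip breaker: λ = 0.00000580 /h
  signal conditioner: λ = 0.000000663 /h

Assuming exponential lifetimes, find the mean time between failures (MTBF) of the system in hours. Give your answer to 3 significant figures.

Series of exponential components: λ_sys = Σ λ_i
λ_sys = 0.0000387 + 0.00000580 + 0.000000663 = 4.5163e-05 /h
MTBF = 1 / λ_sys = 22100 h

22100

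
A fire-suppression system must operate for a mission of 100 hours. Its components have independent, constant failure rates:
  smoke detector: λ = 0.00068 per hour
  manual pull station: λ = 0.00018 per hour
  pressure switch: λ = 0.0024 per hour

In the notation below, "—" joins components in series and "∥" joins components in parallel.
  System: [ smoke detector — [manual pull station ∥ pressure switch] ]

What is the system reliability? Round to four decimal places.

R(smoke detector) = exp(−0.00068 × 100) = 0.934260
R(manual pull station) = exp(−0.00018 × 100) = 0.982161
R(pressure switch) = exp(−0.0024 × 100) = 0.786628
Parallel (manual pull station and pressure switch): 1 − (1 − 0.982161)(1 − 0.786628) = 0.996194
Series (smoke detector and [0.996194]): 0.934260 × 0.996194 = 0.9307

0.9307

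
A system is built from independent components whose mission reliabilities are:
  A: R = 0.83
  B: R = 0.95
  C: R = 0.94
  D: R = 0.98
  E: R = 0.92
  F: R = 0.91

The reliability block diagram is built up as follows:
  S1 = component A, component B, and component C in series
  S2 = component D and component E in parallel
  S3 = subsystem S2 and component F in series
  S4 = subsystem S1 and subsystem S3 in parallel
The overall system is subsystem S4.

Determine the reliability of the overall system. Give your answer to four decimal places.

0.9763

Series (A, B, and C): 0.830000 × 0.950000 × 0.940000 = 0.741190
Parallel (D and E): 1 − (1 − 0.980000)(1 − 0.920000) = 0.998400
Series ([0.998400] and F): 0.998400 × 0.910000 = 0.908544
Parallel ([0.741190] and [0.908544]): 1 − (1 − 0.741190)(1 − 0.908544) = 0.9763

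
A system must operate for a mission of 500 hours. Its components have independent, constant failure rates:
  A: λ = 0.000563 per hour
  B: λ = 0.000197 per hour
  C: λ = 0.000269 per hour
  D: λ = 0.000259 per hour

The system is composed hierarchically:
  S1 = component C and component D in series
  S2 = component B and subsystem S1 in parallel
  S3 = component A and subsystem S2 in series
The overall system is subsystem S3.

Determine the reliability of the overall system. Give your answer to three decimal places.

0.738

R(A) = exp(−0.000563 × 500) = 0.75465
R(B) = exp(−0.000197 × 500) = 0.90620
R(C) = exp(−0.000269 × 500) = 0.87415
R(D) = exp(−0.000259 × 500) = 0.87853
Series (C and D): 0.87415 × 0.87853 = 0.76797
Parallel (B and [0.76797]): 1 − (1 − 0.90620)(1 − 0.76797) = 0.97824
Series (A and [0.97824]): 0.75465 × 0.97824 = 0.738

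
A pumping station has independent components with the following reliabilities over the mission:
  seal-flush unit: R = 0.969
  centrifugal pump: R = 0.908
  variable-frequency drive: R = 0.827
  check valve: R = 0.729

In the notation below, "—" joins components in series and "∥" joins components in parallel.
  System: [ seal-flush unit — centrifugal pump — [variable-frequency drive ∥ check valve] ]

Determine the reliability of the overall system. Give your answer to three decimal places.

0.839

Parallel (variable-frequency drive and check valve): 1 − (1 − 0.82700)(1 − 0.72900) = 0.95312
Series (seal-flush unit, centrifugal pump, and [0.95312]): 0.96900 × 0.90800 × 0.95312 = 0.839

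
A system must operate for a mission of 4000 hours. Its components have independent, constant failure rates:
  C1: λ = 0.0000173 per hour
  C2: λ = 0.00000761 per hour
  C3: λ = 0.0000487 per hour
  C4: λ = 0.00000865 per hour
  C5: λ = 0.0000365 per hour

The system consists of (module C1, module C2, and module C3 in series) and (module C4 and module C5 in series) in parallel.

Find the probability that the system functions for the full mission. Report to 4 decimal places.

R(C1) = exp(−0.0000173 × 4000) = 0.933140
R(C2) = exp(−0.00000761 × 4000) = 0.970019
R(C3) = exp(−0.0000487 × 4000) = 0.822999
R(C4) = exp(−0.00000865 × 4000) = 0.965992
R(C5) = exp(−0.0000365 × 4000) = 0.864158
Series (C1, C2, and C3): 0.933140 × 0.970019 × 0.822999 = 0.744949
Series (C4 and C5): 0.965992 × 0.864158 = 0.834770
Parallel ([0.744949] and [0.834770]): 1 − (1 − 0.744949)(1 − 0.834770) = 0.9579

0.9579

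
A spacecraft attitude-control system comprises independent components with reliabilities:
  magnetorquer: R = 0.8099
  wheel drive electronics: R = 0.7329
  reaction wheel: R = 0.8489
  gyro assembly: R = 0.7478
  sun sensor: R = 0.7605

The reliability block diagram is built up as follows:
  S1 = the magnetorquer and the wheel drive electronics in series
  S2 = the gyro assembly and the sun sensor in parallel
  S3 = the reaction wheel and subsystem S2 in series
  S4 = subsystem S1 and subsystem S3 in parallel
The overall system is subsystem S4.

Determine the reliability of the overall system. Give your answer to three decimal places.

0.918

Series (magnetorquer and wheel drive electronics): 0.80990 × 0.73290 = 0.59358
Parallel (gyro assembly and sun sensor): 1 − (1 − 0.74780)(1 − 0.76050) = 0.93960
Series (reaction wheel and [0.93960]): 0.84890 × 0.93960 = 0.79763
Parallel ([0.59358] and [0.79763]): 1 − (1 − 0.59358)(1 − 0.79763) = 0.918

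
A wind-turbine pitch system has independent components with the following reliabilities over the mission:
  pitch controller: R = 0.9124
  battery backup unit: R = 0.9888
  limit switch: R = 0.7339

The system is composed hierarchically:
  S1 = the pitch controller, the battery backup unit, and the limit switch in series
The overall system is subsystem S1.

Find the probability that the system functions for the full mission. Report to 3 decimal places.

0.662

Series (pitch controller, battery backup unit, and limit switch): 0.91240 × 0.98880 × 0.73390 = 0.662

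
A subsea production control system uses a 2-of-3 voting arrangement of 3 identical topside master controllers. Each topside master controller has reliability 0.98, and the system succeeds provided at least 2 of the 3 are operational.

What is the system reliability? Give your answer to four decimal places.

0.9988

R = Σ_{i=2}^{3} C(3,i) p^i (1−p)^{3−i} with p = 0.98
C(3,2)·0.98^2·0.02^1 = 0.057624
C(3,3)·0.98^3·0.02^0 = 0.941192
Sum = 0.9988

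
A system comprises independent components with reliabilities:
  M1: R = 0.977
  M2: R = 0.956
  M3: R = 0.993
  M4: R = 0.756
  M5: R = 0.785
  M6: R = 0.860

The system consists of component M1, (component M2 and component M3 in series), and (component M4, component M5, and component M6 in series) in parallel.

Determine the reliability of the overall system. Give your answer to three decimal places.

0.999

Series (M2 and M3): 0.95600 × 0.99300 = 0.94931
Series (M4, M5, and M6): 0.75600 × 0.78500 × 0.86000 = 0.51038
Parallel (M1, [0.94931], and [0.51038]): 1 − (1 − 0.97700)(1 − 0.94931)(1 − 0.51038) = 0.999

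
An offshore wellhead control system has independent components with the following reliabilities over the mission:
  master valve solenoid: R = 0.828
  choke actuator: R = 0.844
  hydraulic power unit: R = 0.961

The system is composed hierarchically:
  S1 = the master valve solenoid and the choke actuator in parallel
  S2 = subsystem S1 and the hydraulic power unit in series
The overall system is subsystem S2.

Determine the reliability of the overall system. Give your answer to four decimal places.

0.9352

Parallel (master valve solenoid and choke actuator): 1 − (1 − 0.828000)(1 − 0.844000) = 0.973168
Series ([0.973168] and hydraulic power unit): 0.973168 × 0.961000 = 0.9352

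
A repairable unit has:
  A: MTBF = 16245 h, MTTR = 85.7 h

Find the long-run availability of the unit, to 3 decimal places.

A(A) = MTBF/(MTBF+MTTR) = 16245/(16245+85.7) = 0.995

0.995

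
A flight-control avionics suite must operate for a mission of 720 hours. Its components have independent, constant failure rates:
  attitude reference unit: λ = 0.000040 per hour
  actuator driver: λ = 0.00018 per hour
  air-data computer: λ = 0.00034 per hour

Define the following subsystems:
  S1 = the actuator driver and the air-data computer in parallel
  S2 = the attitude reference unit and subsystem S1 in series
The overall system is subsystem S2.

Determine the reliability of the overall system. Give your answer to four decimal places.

R(attitude reference unit) = exp(−0.000040 × 720) = 0.971611
R(actuator driver) = exp(−0.00018 × 720) = 0.878447
R(air-data computer) = exp(−0.00034 × 720) = 0.782861
Parallel (actuator driver and air-data computer): 1 − (1 − 0.878447)(1 − 0.782861) = 0.973606
Series (attitude reference unit and [0.973606]): 0.971611 × 0.973606 = 0.9460

0.9460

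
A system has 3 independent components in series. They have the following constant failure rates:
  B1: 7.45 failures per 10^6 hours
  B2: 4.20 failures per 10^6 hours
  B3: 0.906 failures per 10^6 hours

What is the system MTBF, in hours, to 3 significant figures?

79600

Series of exponential components: λ_sys = Σ λ_i
λ_sys = 0.00000745 + 0.00000420 + 0.000000906 = 1.2556e-05 /h
MTBF = 1 / λ_sys = 79600 h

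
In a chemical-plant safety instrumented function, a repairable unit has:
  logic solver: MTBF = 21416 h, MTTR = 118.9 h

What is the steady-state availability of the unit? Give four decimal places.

0.9945

A(logic solver) = MTBF/(MTBF+MTTR) = 21416/(21416+118.9) = 0.9945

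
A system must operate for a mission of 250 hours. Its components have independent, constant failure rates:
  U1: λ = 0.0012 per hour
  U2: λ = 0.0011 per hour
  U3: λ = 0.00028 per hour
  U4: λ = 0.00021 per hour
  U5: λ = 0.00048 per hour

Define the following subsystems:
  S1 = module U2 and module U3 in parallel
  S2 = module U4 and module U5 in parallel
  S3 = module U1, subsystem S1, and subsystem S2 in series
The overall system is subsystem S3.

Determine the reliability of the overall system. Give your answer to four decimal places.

R(U1) = exp(−0.0012 × 250) = 0.740818
R(U2) = exp(−0.0011 × 250) = 0.759572
R(U3) = exp(−0.00028 × 250) = 0.932394
R(U4) = exp(−0.00021 × 250) = 0.948854
R(U5) = exp(−0.00048 × 250) = 0.886920
Parallel (U2 and U3): 1 − (1 − 0.759572)(1 − 0.932394) = 0.983746
Parallel (U4 and U5): 1 − (1 − 0.948854)(1 − 0.886920) = 0.994216
Series (U1, [0.983746], and [0.994216]): 0.740818 × 0.983746 × 0.994216 = 0.7246

0.7246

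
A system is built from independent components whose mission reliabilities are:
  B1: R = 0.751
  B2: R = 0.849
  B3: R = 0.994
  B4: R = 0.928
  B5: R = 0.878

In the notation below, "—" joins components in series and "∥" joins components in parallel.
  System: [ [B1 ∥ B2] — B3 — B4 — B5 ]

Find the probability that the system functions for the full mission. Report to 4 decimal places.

0.7794

Parallel (B1 and B2): 1 − (1 − 0.751000)(1 − 0.849000) = 0.962401
Series ([0.962401], B3, B4, and B5): 0.962401 × 0.994000 × 0.928000 × 0.878000 = 0.7794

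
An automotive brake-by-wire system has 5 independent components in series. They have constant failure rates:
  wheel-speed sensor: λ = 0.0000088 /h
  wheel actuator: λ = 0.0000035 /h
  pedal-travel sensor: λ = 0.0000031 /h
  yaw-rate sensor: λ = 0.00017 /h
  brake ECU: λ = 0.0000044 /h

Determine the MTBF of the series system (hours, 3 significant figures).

Series of exponential components: λ_sys = Σ λ_i
λ_sys = 0.0000088 + 0.0000035 + 0.0000031 + 0.00017 + 0.0000044 = 1.8980e-04 /h
MTBF = 1 / λ_sys = 5270 h

5270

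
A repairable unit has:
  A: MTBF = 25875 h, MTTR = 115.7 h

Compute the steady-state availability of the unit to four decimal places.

A(A) = MTBF/(MTBF+MTTR) = 25875/(25875+115.7) = 0.9955

0.9955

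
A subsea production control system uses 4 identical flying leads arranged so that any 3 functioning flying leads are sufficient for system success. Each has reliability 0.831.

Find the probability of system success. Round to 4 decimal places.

0.8648

R = Σ_{i=3}^{4} C(4,i) p^i (1−p)^{4−i} with p = 0.831
C(4,3)·0.831^3·0.169^1 = 0.387927
C(4,4)·0.831^4·0.169^0 = 0.476874
Sum = 0.8648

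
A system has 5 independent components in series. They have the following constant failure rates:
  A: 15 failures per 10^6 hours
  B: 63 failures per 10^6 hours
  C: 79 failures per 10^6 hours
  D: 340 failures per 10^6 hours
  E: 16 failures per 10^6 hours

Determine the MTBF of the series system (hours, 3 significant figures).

1950

Series of exponential components: λ_sys = Σ λ_i
λ_sys = 0.000015 + 0.000063 + 0.000079 + 0.00034 + 0.000016 = 5.1300e-04 /h
MTBF = 1 / λ_sys = 1950 h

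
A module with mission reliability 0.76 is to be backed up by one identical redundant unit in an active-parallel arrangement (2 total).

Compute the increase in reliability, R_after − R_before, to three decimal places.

0.182

R_before = 0.76
R_after = 1 − (1 − 0.76)^2 = 0.942
ΔR = 0.942 − 0.76 = 0.182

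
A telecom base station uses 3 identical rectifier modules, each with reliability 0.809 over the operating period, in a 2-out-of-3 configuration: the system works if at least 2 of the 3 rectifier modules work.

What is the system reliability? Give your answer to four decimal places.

0.9045

R = Σ_{i=2}^{3} C(3,i) p^i (1−p)^{3−i} with p = 0.809
C(3,2)·0.809^2·0.191^1 = 0.375018
C(3,3)·0.809^3·0.191^0 = 0.529475
Sum = 0.9045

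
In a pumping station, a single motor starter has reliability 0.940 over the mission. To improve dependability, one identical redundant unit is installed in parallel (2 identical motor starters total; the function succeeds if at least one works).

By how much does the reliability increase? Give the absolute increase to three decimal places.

0.056

R_before = 0.940
R_after = 1 − (1 − 0.940)^2 = 0.996
ΔR = 0.996 − 0.940 = 0.056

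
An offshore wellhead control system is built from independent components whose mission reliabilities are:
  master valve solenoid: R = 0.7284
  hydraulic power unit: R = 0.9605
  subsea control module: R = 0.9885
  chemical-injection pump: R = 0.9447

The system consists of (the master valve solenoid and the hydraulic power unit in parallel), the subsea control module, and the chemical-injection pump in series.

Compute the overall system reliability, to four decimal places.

0.9238

Parallel (master valve solenoid and hydraulic power unit): 1 − (1 − 0.728400)(1 − 0.960500) = 0.989272
Series ([0.989272], subsea control module, and chemical-injection pump): 0.989272 × 0.988500 × 0.944700 = 0.9238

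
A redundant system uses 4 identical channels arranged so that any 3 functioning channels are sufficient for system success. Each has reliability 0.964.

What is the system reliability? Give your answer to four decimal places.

0.9926

R = Σ_{i=3}^{4} C(4,i) p^i (1−p)^{4−i} with p = 0.964
C(4,3)·0.964^3·0.036^1 = 0.129001
C(4,4)·0.964^4·0.036^0 = 0.863591
Sum = 0.9926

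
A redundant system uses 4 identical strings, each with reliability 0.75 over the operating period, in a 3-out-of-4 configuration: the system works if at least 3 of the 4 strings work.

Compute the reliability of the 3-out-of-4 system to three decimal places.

0.738

R = Σ_{i=3}^{4} C(4,i) p^i (1−p)^{4−i} with p = 0.75
C(4,3)·0.75^3·0.25^1 = 0.42188
C(4,4)·0.75^4·0.25^0 = 0.31641
Sum = 0.738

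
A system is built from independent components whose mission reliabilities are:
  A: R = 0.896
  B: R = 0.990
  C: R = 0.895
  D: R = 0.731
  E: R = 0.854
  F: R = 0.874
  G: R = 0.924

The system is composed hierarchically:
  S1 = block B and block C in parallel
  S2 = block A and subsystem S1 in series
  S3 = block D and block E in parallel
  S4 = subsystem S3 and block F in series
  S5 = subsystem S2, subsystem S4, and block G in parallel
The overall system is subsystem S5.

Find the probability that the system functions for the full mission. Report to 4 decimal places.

0.9987

Parallel (B and C): 1 − (1 − 0.990000)(1 − 0.895000) = 0.998950
Series (A and [0.998950]): 0.896000 × 0.998950 = 0.895059
Parallel (D and E): 1 − (1 − 0.731000)(1 − 0.854000) = 0.960726
Series ([0.960726] and F): 0.960726 × 0.874000 = 0.839675
Parallel ([0.895059], [0.839675], and G): 1 − (1 − 0.895059)(1 − 0.839675)(1 − 0.924000) = 0.9987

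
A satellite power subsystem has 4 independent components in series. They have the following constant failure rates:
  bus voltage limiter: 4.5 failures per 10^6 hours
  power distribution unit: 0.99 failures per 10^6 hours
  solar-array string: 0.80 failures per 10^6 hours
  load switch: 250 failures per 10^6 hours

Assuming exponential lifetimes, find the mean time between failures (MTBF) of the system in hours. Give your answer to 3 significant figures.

Series of exponential components: λ_sys = Σ λ_i
λ_sys = 0.0000045 + 0.00000099 + 0.00000080 + 0.00025 = 2.5629e-04 /h
MTBF = 1 / λ_sys = 3900 h

3900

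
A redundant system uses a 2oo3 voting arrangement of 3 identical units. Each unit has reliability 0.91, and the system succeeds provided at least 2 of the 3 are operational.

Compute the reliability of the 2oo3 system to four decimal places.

R = Σ_{i=2}^{3} C(3,i) p^i (1−p)^{3−i} with p = 0.91
C(3,2)·0.91^2·0.09^1 = 0.223587
C(3,3)·0.91^3·0.09^0 = 0.753571
Sum = 0.9772

0.9772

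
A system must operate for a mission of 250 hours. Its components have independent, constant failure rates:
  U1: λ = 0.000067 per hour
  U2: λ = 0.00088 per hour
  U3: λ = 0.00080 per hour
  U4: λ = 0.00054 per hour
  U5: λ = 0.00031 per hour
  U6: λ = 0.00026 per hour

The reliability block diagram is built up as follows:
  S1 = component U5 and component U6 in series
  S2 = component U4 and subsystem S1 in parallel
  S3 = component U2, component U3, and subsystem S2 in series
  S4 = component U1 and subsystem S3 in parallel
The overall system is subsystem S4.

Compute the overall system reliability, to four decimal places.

R(U1) = exp(−0.000067 × 250) = 0.983390
R(U2) = exp(−0.00088 × 250) = 0.802519
R(U3) = exp(−0.00080 × 250) = 0.818731
R(U4) = exp(−0.00054 × 250) = 0.873716
R(U5) = exp(−0.00031 × 250) = 0.925427
R(U6) = exp(−0.00026 × 250) = 0.937067
Series (U5 and U6): 0.925427 × 0.937067 = 0.867187
Parallel (U4 and [0.867187]): 1 − (1 − 0.873716)(1 − 0.867187) = 0.983228
Series (U2, U3, and [0.983228]): 0.802519 × 0.818731 × 0.983228 = 0.646027
Parallel (U1 and [0.646027]): 1 − (1 − 0.983390)(1 − 0.646027) = 0.9941

0.9941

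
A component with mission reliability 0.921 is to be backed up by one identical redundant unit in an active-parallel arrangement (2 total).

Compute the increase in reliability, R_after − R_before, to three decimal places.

0.073

R_before = 0.921
R_after = 1 − (1 − 0.921)^2 = 0.994
ΔR = 0.994 − 0.921 = 0.073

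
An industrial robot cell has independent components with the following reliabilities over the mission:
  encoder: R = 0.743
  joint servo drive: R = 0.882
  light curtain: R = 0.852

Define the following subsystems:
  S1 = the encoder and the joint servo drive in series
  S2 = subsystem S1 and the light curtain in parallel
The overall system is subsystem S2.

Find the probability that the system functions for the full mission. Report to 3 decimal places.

0.949

Series (encoder and joint servo drive): 0.74300 × 0.88200 = 0.65533
Parallel ([0.65533] and light curtain): 1 − (1 − 0.65533)(1 − 0.85200) = 0.949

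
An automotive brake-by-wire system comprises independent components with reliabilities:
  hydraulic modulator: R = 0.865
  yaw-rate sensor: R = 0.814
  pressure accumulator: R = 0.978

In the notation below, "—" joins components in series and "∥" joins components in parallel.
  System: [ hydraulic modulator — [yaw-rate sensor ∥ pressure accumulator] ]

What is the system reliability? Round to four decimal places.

Parallel (yaw-rate sensor and pressure accumulator): 1 − (1 − 0.814000)(1 − 0.978000) = 0.995908
Series (hydraulic modulator and [0.995908]): 0.865000 × 0.995908 = 0.8615

0.8615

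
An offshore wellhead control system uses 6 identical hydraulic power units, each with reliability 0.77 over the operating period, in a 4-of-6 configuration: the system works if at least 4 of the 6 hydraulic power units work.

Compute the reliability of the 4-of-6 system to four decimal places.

0.8609

R = Σ_{i=4}^{6} C(6,i) p^i (1−p)^{6−i} with p = 0.77
C(6,4)·0.77^4·0.23^2 = 0.278939
C(6,5)·0.77^5·0.23^1 = 0.373536
C(6,6)·0.77^6·0.23^0 = 0.208422
Sum = 0.8609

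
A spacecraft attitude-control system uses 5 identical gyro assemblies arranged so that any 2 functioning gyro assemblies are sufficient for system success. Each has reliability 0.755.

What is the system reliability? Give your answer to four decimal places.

0.9855

R = Σ_{i=2}^{5} C(5,i) p^i (1−p)^{5−i} with p = 0.755
C(5,2)·0.755^2·0.245^3 = 0.083829
C(5,3)·0.755^3·0.245^2 = 0.258329
C(5,4)·0.755^4·0.245^1 = 0.398037
C(5,5)·0.755^5·0.245^0 = 0.245321
Sum = 0.9855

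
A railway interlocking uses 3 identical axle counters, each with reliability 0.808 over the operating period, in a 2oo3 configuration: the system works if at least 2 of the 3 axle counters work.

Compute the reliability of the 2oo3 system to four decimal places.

0.9036

R = Σ_{i=2}^{3} C(3,i) p^i (1−p)^{3−i} with p = 0.808
C(3,2)·0.808^2·0.192^1 = 0.376050
C(3,3)·0.808^3·0.192^0 = 0.527514
Sum = 0.9036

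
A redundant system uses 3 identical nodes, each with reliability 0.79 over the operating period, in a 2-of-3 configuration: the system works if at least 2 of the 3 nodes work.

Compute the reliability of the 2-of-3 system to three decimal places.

R = Σ_{i=2}^{3} C(3,i) p^i (1−p)^{3−i} with p = 0.79
C(3,2)·0.79^2·0.21^1 = 0.39318
C(3,3)·0.79^3·0.21^0 = 0.49304
Sum = 0.886

0.886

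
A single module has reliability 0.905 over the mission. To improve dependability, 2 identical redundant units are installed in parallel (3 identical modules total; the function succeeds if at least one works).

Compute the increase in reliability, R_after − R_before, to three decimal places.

R_before = 0.905
R_after = 1 − (1 − 0.905)^3 = 0.999
ΔR = 0.999 − 0.905 = 0.094

0.094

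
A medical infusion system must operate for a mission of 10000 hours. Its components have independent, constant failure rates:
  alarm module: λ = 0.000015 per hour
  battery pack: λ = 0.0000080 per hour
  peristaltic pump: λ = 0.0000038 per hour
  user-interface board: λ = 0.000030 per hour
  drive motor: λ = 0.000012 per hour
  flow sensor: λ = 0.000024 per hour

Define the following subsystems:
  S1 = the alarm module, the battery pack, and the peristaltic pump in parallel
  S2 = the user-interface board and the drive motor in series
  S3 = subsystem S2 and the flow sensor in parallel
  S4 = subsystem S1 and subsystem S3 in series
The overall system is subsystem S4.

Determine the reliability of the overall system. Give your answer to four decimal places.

0.9265

R(alarm module) = exp(−0.000015 × 10000) = 0.860708
R(battery pack) = exp(−0.0000080 × 10000) = 0.923116
R(peristaltic pump) = exp(−0.0000038 × 10000) = 0.962713
R(user-interface board) = exp(−0.000030 × 10000) = 0.740818
R(drive motor) = exp(−0.000012 × 10000) = 0.886920
R(flow sensor) = exp(−0.000024 × 10000) = 0.786628
Parallel (alarm module, battery pack, and peristaltic pump): 1 − (1 − 0.860708)(1 − 0.923116)(1 − 0.962713) = 0.999601
Series (user-interface board and drive motor): 0.740818 × 0.886920 = 0.657046
Parallel ([0.657046] and flow sensor): 1 − (1 − 0.657046)(1 − 0.786628) = 0.926823
Series ([0.999601] and [0.926823]): 0.999601 × 0.926823 = 0.9265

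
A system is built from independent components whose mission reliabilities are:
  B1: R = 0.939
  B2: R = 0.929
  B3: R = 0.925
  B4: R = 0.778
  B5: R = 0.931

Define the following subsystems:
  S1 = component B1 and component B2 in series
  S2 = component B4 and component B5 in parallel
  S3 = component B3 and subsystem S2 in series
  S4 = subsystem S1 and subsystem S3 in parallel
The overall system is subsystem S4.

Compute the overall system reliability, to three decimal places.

Series (B1 and B2): 0.93900 × 0.92900 = 0.87233
Parallel (B4 and B5): 1 − (1 − 0.77800)(1 − 0.93100) = 0.98468
Series (B3 and [0.98468]): 0.92500 × 0.98468 = 0.91083
Parallel ([0.87233] and [0.91083]): 1 − (1 − 0.87233)(1 − 0.91083) = 0.989

0.989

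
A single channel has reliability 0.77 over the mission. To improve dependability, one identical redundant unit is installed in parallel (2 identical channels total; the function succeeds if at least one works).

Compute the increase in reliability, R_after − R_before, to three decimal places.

0.177

R_before = 0.77
R_after = 1 − (1 − 0.77)^2 = 0.947
ΔR = 0.947 − 0.77 = 0.177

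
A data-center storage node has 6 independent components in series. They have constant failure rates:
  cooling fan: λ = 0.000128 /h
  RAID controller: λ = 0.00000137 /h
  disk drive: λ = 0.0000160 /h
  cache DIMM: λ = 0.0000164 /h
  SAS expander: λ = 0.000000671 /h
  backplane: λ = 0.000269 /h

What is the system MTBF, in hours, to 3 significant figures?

2320

Series of exponential components: λ_sys = Σ λ_i
λ_sys = 0.000128 + 0.00000137 + 0.0000160 + 0.0000164 + 0.000000671 + 0.000269 = 4.3144e-04 /h
MTBF = 1 / λ_sys = 2320 h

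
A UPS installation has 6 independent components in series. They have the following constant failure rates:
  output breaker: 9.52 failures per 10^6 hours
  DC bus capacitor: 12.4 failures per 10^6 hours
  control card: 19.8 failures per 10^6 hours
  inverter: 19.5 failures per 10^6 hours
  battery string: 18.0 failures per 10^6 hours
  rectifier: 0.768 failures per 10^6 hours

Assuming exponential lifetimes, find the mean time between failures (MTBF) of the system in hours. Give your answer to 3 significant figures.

12500

Series of exponential components: λ_sys = Σ λ_i
λ_sys = 0.00000952 + 0.0000124 + 0.0000198 + 0.0000195 + 0.0000180 + 0.000000768 = 7.9988e-05 /h
MTBF = 1 / λ_sys = 12500 h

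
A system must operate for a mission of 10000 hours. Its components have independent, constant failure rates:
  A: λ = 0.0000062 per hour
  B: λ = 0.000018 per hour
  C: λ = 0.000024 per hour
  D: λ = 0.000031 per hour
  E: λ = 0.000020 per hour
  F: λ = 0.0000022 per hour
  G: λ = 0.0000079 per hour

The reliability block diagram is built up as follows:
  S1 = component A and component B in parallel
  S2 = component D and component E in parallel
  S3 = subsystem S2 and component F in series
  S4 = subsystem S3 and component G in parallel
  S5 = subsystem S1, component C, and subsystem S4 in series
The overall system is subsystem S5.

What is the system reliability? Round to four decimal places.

R(A) = exp(−0.0000062 × 10000) = 0.939883
R(B) = exp(−0.000018 × 10000) = 0.835270
R(C) = exp(−0.000024 × 10000) = 0.786628
R(D) = exp(−0.000031 × 10000) = 0.733447
R(E) = exp(−0.000020 × 10000) = 0.818731
R(F) = exp(−0.0000022 × 10000) = 0.978240
R(G) = exp(−0.0000079 × 10000) = 0.924040
Parallel (A and B): 1 − (1 − 0.939883)(1 − 0.835270) = 0.990097
Parallel (D and E): 1 − (1 − 0.733447)(1 − 0.818731) = 0.951682
Series ([0.951682] and F): 0.951682 × 0.978240 = 0.930973
Parallel ([0.930973] and G): 1 − (1 − 0.930973)(1 − 0.924040) = 0.994757
Series ([0.990097], C, and [0.994757]): 0.990097 × 0.786628 × 0.994757 = 0.7748

0.7748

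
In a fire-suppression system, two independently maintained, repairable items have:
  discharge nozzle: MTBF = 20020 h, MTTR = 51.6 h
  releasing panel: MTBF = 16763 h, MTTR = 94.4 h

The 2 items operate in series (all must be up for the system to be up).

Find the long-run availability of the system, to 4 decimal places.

A(discharge nozzle) = MTBF/(MTBF+MTTR) = 20020/(20020+51.6) = 0.997429
A(releasing panel) = MTBF/(MTBF+MTTR) = 16763/(16763+94.4) = 0.994400
Series availability: 0.997429 × 0.994400 = 0.9918

0.9918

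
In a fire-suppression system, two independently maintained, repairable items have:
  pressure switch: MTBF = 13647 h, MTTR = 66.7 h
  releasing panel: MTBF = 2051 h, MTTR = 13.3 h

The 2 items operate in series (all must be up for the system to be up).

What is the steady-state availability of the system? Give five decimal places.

0.98872

A(pressure switch) = MTBF/(MTBF+MTTR) = 13647/(13647+66.7) = 0.995136
A(releasing panel) = MTBF/(MTBF+MTTR) = 2051/(2051+13.3) = 0.993557
Series availability: 0.995136 × 0.993557 = 0.98872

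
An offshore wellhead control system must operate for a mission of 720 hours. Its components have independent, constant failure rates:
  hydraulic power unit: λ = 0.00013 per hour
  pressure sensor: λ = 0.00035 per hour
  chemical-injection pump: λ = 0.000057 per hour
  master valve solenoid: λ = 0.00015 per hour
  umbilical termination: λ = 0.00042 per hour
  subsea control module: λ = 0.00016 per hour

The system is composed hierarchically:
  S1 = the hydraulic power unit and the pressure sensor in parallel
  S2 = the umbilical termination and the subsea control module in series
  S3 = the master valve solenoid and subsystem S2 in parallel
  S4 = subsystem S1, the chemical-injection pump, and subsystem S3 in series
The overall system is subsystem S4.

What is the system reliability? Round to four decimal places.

R(hydraulic power unit) = exp(−0.00013 × 720) = 0.910647
R(pressure sensor) = exp(−0.00035 × 720) = 0.777245
R(chemical-injection pump) = exp(−0.000057 × 720) = 0.959791
R(master valve solenoid) = exp(−0.00015 × 720) = 0.897628
R(umbilical termination) = exp(−0.00042 × 720) = 0.739042
R(subsea control module) = exp(−0.00016 × 720) = 0.891188
Parallel (hydraulic power unit and pressure sensor): 1 − (1 − 0.910647)(1 − 0.777245) = 0.980096
Series (umbilical termination and subsea control module): 0.739042 × 0.891188 = 0.658625
Parallel (master valve solenoid and [0.658625]): 1 − (1 − 0.897628)(1 − 0.658625) = 0.965053
Series ([0.980096], chemical-injection pump, and [0.965053]): 0.980096 × 0.959791 × 0.965053 = 0.9078

0.9078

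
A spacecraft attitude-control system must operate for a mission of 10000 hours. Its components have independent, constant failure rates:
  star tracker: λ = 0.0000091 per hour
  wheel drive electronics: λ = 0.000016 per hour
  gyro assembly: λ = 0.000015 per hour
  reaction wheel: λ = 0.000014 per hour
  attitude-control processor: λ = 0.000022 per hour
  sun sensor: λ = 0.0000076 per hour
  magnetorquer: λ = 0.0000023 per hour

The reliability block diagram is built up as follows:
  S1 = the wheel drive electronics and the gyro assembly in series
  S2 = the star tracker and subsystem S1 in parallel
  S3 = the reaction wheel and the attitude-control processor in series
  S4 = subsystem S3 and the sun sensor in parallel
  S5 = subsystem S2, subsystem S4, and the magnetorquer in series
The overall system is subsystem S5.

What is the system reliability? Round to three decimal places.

0.933

R(star tracker) = exp(−0.0000091 × 10000) = 0.91302
R(wheel drive electronics) = exp(−0.000016 × 10000) = 0.85214
R(gyro assembly) = exp(−0.000015 × 10000) = 0.86071
R(reaction wheel) = exp(−0.000014 × 10000) = 0.86936
R(attitude-control processor) = exp(−0.000022 × 10000) = 0.80252
R(sun sensor) = exp(−0.0000076 × 10000) = 0.92682
R(magnetorquer) = exp(−0.0000023 × 10000) = 0.97726
Series (wheel drive electronics and gyro assembly): 0.85214 × 0.86071 = 0.73345
Parallel (star tracker and [0.73345]): 1 − (1 − 0.91302)(1 − 0.73345) = 0.97682
Series (reaction wheel and attitude-control processor): 0.86936 × 0.80252 = 0.69768
Parallel ([0.69768] and sun sensor): 1 − (1 − 0.69768)(1 − 0.92682) = 0.97788
Series ([0.97682], [0.97788], and magnetorquer): 0.97682 × 0.97788 × 0.97726 = 0.933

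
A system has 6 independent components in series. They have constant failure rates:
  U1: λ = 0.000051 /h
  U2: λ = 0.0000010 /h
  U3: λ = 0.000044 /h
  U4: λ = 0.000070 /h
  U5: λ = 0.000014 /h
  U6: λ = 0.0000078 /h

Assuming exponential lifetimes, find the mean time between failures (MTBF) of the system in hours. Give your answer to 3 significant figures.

Series of exponential components: λ_sys = Σ λ_i
λ_sys = 0.000051 + 0.0000010 + 0.000044 + 0.000070 + 0.000014 + 0.0000078 = 1.8780e-04 /h
MTBF = 1 / λ_sys = 5320 h

5320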